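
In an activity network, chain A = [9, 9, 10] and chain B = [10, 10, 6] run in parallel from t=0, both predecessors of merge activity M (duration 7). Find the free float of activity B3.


ES(B3) = sum of predecessors on chain B = 20
EF(B3) = ES + duration = 20 + 6 = 26
Successor of B3 is M. ES(M) = max(sum(A), sum(B)) = max(28, 26) = 28
Free float = ES(successor) - EF(current) = 28 - 26 = 2

2


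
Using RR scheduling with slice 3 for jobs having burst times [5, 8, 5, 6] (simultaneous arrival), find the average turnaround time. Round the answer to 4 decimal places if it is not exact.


Time quantum = 3
Execution trace:
  J1 runs 3 units, time = 3
  J2 runs 3 units, time = 6
  J3 runs 3 units, time = 9
  J4 runs 3 units, time = 12
  J1 runs 2 units, time = 14
  J2 runs 3 units, time = 17
  J3 runs 2 units, time = 19
  J4 runs 3 units, time = 22
  J2 runs 2 units, time = 24
Finish times: [14, 24, 19, 22]
Average turnaround = 79/4 = 19.75

19.75


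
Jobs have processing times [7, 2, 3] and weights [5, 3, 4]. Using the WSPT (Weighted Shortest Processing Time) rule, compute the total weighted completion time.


Compute p/w ratios and sort ascending (WSPT): [(2, 3), (3, 4), (7, 5)]
Compute weighted completion times:
  Job (p=2,w=3): C=2, w*C=3*2=6
  Job (p=3,w=4): C=5, w*C=4*5=20
  Job (p=7,w=5): C=12, w*C=5*12=60
Total weighted completion time = 86

86


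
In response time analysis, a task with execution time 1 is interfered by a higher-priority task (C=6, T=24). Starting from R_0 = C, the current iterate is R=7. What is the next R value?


R_next = C + ceil(R_prev / T_hp) * C_hp
ceil(7 / 24) = ceil(0.2917) = 1
Interference = 1 * 6 = 6
R_next = 1 + 6 = 7
R_next = R_prev, so the iteration has converged (response time = 7).

7


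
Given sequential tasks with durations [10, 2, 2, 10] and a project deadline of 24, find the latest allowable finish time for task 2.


LF(activity 2) = deadline - sum of successor durations
Successors: activities 3 through 4 with durations [2, 10]
Sum of successor durations = 12
LF = 24 - 12 = 12

12


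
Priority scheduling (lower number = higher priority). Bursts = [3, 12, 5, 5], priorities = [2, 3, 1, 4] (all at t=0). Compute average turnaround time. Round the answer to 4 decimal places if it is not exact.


Sort by priority (ascending = highest first):
Order: [(1, 5), (2, 3), (3, 12), (4, 5)]
Completion times:
  Priority 1, burst=5, C=5
  Priority 2, burst=3, C=8
  Priority 3, burst=12, C=20
  Priority 4, burst=5, C=25
Average turnaround = 58/4 = 14.5

14.5


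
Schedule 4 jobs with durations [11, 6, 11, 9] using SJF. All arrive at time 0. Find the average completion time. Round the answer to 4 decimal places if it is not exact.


SJF order (ascending): [6, 9, 11, 11]
Completion times:
  Job 1: burst=6, C=6
  Job 2: burst=9, C=15
  Job 3: burst=11, C=26
  Job 4: burst=11, C=37
Average completion = 84/4 = 21.0

21.0


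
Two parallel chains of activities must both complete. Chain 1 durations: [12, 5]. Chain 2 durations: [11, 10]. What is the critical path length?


Path A total = 12 + 5 = 17
Path B total = 11 + 10 = 21
Critical path = longest path = max(17, 21) = 21

21


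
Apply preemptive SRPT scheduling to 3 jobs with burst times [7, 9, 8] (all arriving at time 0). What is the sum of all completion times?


Since all jobs arrive at t=0, SRPT equals SPT ordering.
SPT order: [7, 8, 9]
Completion times:
  Job 1: p=7, C=7
  Job 2: p=8, C=15
  Job 3: p=9, C=24
Total completion time = 7 + 15 + 24 = 46

46


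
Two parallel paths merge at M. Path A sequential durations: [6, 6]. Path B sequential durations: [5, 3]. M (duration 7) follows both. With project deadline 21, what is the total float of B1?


Forward pass: ES(B1) = sum of predecessors on chain B = 0
EF = ES + duration = 0 + 5 = 5
Backward pass: LF(M) = deadline = 21; LS(M) = 21 - 7 = 14
LF(B1) = LS(M) - sum(successors on chain B) = 14 - 3 = 11
LS = LF - duration = 11 - 5 = 6
Total float = LS - ES = 6 - 0 = 6

6


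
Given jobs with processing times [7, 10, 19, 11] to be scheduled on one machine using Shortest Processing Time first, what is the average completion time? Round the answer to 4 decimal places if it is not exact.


Sort jobs by processing time (SPT order): [7, 10, 11, 19]
Compute completion times sequentially:
  Job 1: processing = 7, completes at 7
  Job 2: processing = 10, completes at 17
  Job 3: processing = 11, completes at 28
  Job 4: processing = 19, completes at 47
Sum of completion times = 99
Average completion time = 99/4 = 24.75

24.75


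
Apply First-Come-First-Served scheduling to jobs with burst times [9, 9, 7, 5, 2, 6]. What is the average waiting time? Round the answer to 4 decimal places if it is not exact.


FCFS order (as given): [9, 9, 7, 5, 2, 6]
Waiting times:
  Job 1: wait = 0
  Job 2: wait = 9
  Job 3: wait = 18
  Job 4: wait = 25
  Job 5: wait = 30
  Job 6: wait = 32
Sum of waiting times = 114
Average waiting time = 114/6 = 19.0

19.0


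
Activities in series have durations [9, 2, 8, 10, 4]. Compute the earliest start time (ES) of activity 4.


Activity 4 starts after activities 1 through 3 complete.
Predecessor durations: [9, 2, 8]
ES = 9 + 2 + 8 = 19

19


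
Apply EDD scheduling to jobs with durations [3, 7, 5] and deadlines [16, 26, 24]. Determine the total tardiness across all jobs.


Sort by due date (EDD order): [(3, 16), (5, 24), (7, 26)]
Compute completion times and tardiness:
  Job 1: p=3, d=16, C=3, tardiness=max(0,3-16)=0
  Job 2: p=5, d=24, C=8, tardiness=max(0,8-24)=0
  Job 3: p=7, d=26, C=15, tardiness=max(0,15-26)=0
Total tardiness = 0

0


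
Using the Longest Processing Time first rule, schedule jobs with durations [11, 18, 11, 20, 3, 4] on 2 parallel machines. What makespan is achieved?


Sort jobs in decreasing order (LPT): [20, 18, 11, 11, 4, 3]
Assign each job to the least loaded machine:
  Machine 1: jobs [20, 11, 3], load = 34
  Machine 2: jobs [18, 11, 4], load = 33
Makespan = max load = 34

34


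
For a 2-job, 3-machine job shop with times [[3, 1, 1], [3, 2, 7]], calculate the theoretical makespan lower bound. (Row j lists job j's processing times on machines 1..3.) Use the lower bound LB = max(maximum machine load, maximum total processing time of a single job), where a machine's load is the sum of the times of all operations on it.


Machine loads:
  Machine 1: 3 + 3 = 6
  Machine 2: 1 + 2 = 3
  Machine 3: 1 + 7 = 8
Max machine load = 8
Job totals:
  Job 1: 5
  Job 2: 12
Max job total = 12
Lower bound = max(8, 12) = 12

12


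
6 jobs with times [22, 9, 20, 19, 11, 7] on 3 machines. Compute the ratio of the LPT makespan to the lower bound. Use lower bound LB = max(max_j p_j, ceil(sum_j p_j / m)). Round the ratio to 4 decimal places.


LPT order: [22, 20, 19, 11, 9, 7]
Machine loads after assignment: [29, 29, 30]
LPT makespan = 30
Lower bound = max(max_job, ceil(total/3)) = max(22, 30) = 30
Ratio = 30 / 30 = 1.0

1.0


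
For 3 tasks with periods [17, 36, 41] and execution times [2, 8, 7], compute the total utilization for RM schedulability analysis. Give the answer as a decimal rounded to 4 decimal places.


Compute individual utilizations (exact fractions):
  Task 1: C/T = 2/17 (approx. 0.1176)
  Task 2: C/T = 8/36 = 2/9 (approx. 0.2222)
  Task 3: C/T = 7/41 (approx. 0.1707)
Total utilization U = 2/17 + 2/9 + 7/41 = 3203/6273
Rounded to 4 decimal places: U = 0.5106
RM (Liu & Layland) bound for 3 tasks = 0.779763; compare with U = 3203/6273 (approx. 0.510601)
U <= bound, so schedulable by RM sufficient condition.

0.5106


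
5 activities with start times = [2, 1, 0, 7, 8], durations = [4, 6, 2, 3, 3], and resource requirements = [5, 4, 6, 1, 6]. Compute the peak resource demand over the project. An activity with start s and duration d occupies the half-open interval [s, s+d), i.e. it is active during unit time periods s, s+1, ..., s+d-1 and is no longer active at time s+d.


Each activity i is active on [start_i, start_i + duration_i).
Compute total resource usage per time slot:
  t=0: active resources = [6], total = 6
  t=1: active resources = [4, 6], total = 10
  t=2: active resources = [5, 4], total = 9
  t=3: active resources = [5, 4], total = 9
  t=4: active resources = [5, 4], total = 9
  t=5: active resources = [5, 4], total = 9
  t=6: active resources = [4], total = 4
  t=7: active resources = [1], total = 1
  t=8: active resources = [1, 6], total = 7
  t=9: active resources = [1, 6], total = 7
  t=10: active resources = [6], total = 6
Peak resource demand = 10

10


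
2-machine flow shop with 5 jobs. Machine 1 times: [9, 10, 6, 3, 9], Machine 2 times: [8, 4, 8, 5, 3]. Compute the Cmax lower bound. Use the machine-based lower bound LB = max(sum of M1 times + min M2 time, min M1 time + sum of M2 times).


LB1 = sum(M1 times) + min(M2 times) = 37 + 3 = 40
LB2 = min(M1 times) + sum(M2 times) = 3 + 28 = 31
Lower bound = max(LB1, LB2) = max(40, 31) = 40

40


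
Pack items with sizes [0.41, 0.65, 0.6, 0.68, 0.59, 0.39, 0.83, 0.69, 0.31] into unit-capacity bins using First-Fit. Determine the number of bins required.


Place items sequentially using First-Fit:
  Item 0.41 -> new Bin 1
  Item 0.65 -> new Bin 2
  Item 0.6 -> new Bin 3
  Item 0.68 -> new Bin 4
  Item 0.59 -> Bin 1 (now 1.0)
  Item 0.39 -> Bin 3 (now 0.99)
  Item 0.83 -> new Bin 5
  Item 0.69 -> new Bin 6
  Item 0.31 -> Bin 2 (now 0.96)
Total bins used = 6

6


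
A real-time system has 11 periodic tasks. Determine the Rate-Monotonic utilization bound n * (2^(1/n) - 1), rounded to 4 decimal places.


Compute 2^(1/11) = 1.0650410894
Subtract 1: 1.0650410894 - 1 = 0.0650410894
Multiply by n: 11 * 0.0650410894 = 0.7154519834
Round to 4 dp: 0.7155

0.7155


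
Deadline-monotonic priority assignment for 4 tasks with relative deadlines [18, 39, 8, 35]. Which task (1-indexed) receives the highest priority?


Sort tasks by relative deadline (ascending):
  Task 3: deadline = 8
  Task 1: deadline = 18
  Task 4: deadline = 35
  Task 2: deadline = 39
Priority order (highest first): [3, 1, 4, 2]
Highest priority task = 3

3


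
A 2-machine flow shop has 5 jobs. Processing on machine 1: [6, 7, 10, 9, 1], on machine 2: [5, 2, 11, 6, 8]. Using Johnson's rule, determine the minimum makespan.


Apply Johnson's rule:
  Group 1 (a <= b): [(5, 1, 8), (3, 10, 11)]
  Group 2 (a > b): [(4, 9, 6), (1, 6, 5), (2, 7, 2)]
Optimal job order: [5, 3, 4, 1, 2]
Schedule:
  Job 5: M1 done at 1, M2 done at 9
  Job 3: M1 done at 11, M2 done at 22
  Job 4: M1 done at 20, M2 done at 28
  Job 1: M1 done at 26, M2 done at 33
  Job 2: M1 done at 33, M2 done at 35
Makespan = 35

35


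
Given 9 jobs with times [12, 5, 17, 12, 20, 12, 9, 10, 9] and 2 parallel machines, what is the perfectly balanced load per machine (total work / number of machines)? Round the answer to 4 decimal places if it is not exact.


Total processing time = 12 + 5 + 17 + 12 + 20 + 12 + 9 + 10 + 9 = 106
Number of machines = 2
Ideal balanced load = 106 / 2 = 53.0

53.0


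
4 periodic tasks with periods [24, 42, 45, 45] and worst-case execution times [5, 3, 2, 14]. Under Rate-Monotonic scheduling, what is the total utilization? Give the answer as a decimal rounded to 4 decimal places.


Compute individual utilizations (exact fractions):
  Task 1: C/T = 5/24 (approx. 0.2083)
  Task 2: C/T = 3/42 = 1/14 (approx. 0.0714)
  Task 3: C/T = 2/45 (approx. 0.0444)
  Task 4: C/T = 14/45 (approx. 0.3111)
Total utilization U = 5/24 + 1/14 + 2/45 + 14/45 = 1601/2520
Rounded to 4 decimal places: U = 0.6353
RM (Liu & Layland) bound for 4 tasks = 0.756828; compare with U = 1601/2520 (approx. 0.635317)
U <= bound, so schedulable by RM sufficient condition.

0.6353


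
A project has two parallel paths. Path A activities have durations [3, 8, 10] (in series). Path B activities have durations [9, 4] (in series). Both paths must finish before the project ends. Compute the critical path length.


Path A total = 3 + 8 + 10 = 21
Path B total = 9 + 4 = 13
Critical path = longest path = max(21, 13) = 21

21


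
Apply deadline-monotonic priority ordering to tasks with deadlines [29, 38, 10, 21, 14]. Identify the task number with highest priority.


Sort tasks by relative deadline (ascending):
  Task 3: deadline = 10
  Task 5: deadline = 14
  Task 4: deadline = 21
  Task 1: deadline = 29
  Task 2: deadline = 38
Priority order (highest first): [3, 5, 4, 1, 2]
Highest priority task = 3

3


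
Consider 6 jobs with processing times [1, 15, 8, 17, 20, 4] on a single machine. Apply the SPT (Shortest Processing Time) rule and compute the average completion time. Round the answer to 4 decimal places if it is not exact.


Sort jobs by processing time (SPT order): [1, 4, 8, 15, 17, 20]
Compute completion times sequentially:
  Job 1: processing = 1, completes at 1
  Job 2: processing = 4, completes at 5
  Job 3: processing = 8, completes at 13
  Job 4: processing = 15, completes at 28
  Job 5: processing = 17, completes at 45
  Job 6: processing = 20, completes at 65
Sum of completion times = 157
Average completion time = 157/6 = 26.1667

26.1667


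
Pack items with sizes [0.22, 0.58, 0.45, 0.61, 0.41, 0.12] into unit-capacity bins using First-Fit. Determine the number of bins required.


Place items sequentially using First-Fit:
  Item 0.22 -> new Bin 1
  Item 0.58 -> Bin 1 (now 0.8)
  Item 0.45 -> new Bin 2
  Item 0.61 -> new Bin 3
  Item 0.41 -> Bin 2 (now 0.86)
  Item 0.12 -> Bin 1 (now 0.92)
Total bins used = 3

3


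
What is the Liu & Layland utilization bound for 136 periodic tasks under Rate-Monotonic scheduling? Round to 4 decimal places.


Compute 2^(1/136) = 1.0051096806
Subtract 1: 1.0051096806 - 1 = 0.0051096806
Multiply by n: 136 * 0.0051096806 = 0.6949165616
Round to 4 dp: 0.6949

0.6949


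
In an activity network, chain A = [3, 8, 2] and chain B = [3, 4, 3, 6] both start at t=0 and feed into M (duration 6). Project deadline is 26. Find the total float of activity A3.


Forward pass: ES(A3) = sum of predecessors on chain A = 11
EF = ES + duration = 11 + 2 = 13
Backward pass: LF(M) = deadline = 26; LS(M) = 26 - 6 = 20
LF(A3) = LS(M) - sum(successors on chain A) = 20 - 0 = 20
LS = LF - duration = 20 - 2 = 18
Total float = LS - ES = 18 - 11 = 7

7


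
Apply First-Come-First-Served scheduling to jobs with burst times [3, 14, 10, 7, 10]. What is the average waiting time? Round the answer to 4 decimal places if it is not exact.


FCFS order (as given): [3, 14, 10, 7, 10]
Waiting times:
  Job 1: wait = 0
  Job 2: wait = 3
  Job 3: wait = 17
  Job 4: wait = 27
  Job 5: wait = 34
Sum of waiting times = 81
Average waiting time = 81/5 = 16.2

16.2


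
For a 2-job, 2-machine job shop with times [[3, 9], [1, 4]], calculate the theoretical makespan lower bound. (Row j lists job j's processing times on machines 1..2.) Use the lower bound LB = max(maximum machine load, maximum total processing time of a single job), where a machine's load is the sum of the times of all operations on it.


Machine loads:
  Machine 1: 3 + 1 = 4
  Machine 2: 9 + 4 = 13
Max machine load = 13
Job totals:
  Job 1: 12
  Job 2: 5
Max job total = 12
Lower bound = max(13, 12) = 13

13


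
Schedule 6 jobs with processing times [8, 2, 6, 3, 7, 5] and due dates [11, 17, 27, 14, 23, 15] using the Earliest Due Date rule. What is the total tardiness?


Sort by due date (EDD order): [(8, 11), (3, 14), (5, 15), (2, 17), (7, 23), (6, 27)]
Compute completion times and tardiness:
  Job 1: p=8, d=11, C=8, tardiness=max(0,8-11)=0
  Job 2: p=3, d=14, C=11, tardiness=max(0,11-14)=0
  Job 3: p=5, d=15, C=16, tardiness=max(0,16-15)=1
  Job 4: p=2, d=17, C=18, tardiness=max(0,18-17)=1
  Job 5: p=7, d=23, C=25, tardiness=max(0,25-23)=2
  Job 6: p=6, d=27, C=31, tardiness=max(0,31-27)=4
Total tardiness = 8

8


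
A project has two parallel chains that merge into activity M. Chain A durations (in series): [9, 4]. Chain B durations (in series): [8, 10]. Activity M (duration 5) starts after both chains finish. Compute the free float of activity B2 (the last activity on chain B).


ES(B2) = sum of predecessors on chain B = 8
EF(B2) = ES + duration = 8 + 10 = 18
Successor of B2 is M. ES(M) = max(sum(A), sum(B)) = max(13, 18) = 18
Free float = ES(successor) - EF(current) = 18 - 18 = 0

0


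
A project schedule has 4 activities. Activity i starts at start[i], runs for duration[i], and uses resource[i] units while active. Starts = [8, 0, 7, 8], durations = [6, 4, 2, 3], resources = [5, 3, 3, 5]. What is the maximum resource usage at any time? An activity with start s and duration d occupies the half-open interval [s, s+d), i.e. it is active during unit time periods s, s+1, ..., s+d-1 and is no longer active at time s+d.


Each activity i is active on [start_i, start_i + duration_i).
Compute total resource usage per time slot:
  t=0: active resources = [3], total = 3
  t=1: active resources = [3], total = 3
  t=2: active resources = [3], total = 3
  t=3: active resources = [3], total = 3
  t=4: active resources = [], total = 0
  t=5: active resources = [], total = 0
  t=6: active resources = [], total = 0
  t=7: active resources = [3], total = 3
  t=8: active resources = [5, 3, 5], total = 13
  t=9: active resources = [5, 5], total = 10
  t=10: active resources = [5, 5], total = 10
  t=11: active resources = [5], total = 5
  t=12: active resources = [5], total = 5
  t=13: active resources = [5], total = 5
Peak resource demand = 13

13


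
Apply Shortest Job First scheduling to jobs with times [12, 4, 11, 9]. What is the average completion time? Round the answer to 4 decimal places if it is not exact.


SJF order (ascending): [4, 9, 11, 12]
Completion times:
  Job 1: burst=4, C=4
  Job 2: burst=9, C=13
  Job 3: burst=11, C=24
  Job 4: burst=12, C=36
Average completion = 77/4 = 19.25

19.25


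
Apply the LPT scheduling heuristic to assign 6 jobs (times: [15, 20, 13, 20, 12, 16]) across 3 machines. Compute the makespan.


Sort jobs in decreasing order (LPT): [20, 20, 16, 15, 13, 12]
Assign each job to the least loaded machine:
  Machine 1: jobs [20, 13], load = 33
  Machine 2: jobs [20, 12], load = 32
  Machine 3: jobs [16, 15], load = 31
Makespan = max load = 33

33


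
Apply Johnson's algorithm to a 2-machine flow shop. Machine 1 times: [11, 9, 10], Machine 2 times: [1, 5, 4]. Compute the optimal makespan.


Apply Johnson's rule:
  Group 1 (a <= b): []
  Group 2 (a > b): [(2, 9, 5), (3, 10, 4), (1, 11, 1)]
Optimal job order: [2, 3, 1]
Schedule:
  Job 2: M1 done at 9, M2 done at 14
  Job 3: M1 done at 19, M2 done at 23
  Job 1: M1 done at 30, M2 done at 31
Makespan = 31

31


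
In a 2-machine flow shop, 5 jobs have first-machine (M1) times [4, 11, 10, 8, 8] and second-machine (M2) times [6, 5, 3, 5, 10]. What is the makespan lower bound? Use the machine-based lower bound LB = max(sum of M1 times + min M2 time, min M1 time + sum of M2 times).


LB1 = sum(M1 times) + min(M2 times) = 41 + 3 = 44
LB2 = min(M1 times) + sum(M2 times) = 4 + 29 = 33
Lower bound = max(LB1, LB2) = max(44, 33) = 44

44


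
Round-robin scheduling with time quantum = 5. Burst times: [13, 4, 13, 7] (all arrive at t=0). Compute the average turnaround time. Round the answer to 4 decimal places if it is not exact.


Time quantum = 5
Execution trace:
  J1 runs 5 units, time = 5
  J2 runs 4 units, time = 9
  J3 runs 5 units, time = 14
  J4 runs 5 units, time = 19
  J1 runs 5 units, time = 24
  J3 runs 5 units, time = 29
  J4 runs 2 units, time = 31
  J1 runs 3 units, time = 34
  J3 runs 3 units, time = 37
Finish times: [34, 9, 37, 31]
Average turnaround = 111/4 = 27.75

27.75


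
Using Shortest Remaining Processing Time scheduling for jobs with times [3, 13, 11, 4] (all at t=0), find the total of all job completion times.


Since all jobs arrive at t=0, SRPT equals SPT ordering.
SPT order: [3, 4, 11, 13]
Completion times:
  Job 1: p=3, C=3
  Job 2: p=4, C=7
  Job 3: p=11, C=18
  Job 4: p=13, C=31
Total completion time = 3 + 7 + 18 + 31 = 59

59


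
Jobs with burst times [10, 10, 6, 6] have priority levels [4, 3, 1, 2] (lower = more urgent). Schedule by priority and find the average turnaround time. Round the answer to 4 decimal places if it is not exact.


Sort by priority (ascending = highest first):
Order: [(1, 6), (2, 6), (3, 10), (4, 10)]
Completion times:
  Priority 1, burst=6, C=6
  Priority 2, burst=6, C=12
  Priority 3, burst=10, C=22
  Priority 4, burst=10, C=32
Average turnaround = 72/4 = 18.0

18.0


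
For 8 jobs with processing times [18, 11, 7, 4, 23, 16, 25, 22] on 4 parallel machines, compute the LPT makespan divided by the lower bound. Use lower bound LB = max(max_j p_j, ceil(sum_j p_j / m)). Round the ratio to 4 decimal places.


LPT order: [25, 23, 22, 18, 16, 11, 7, 4]
Machine loads after assignment: [29, 30, 33, 34]
LPT makespan = 34
Lower bound = max(max_job, ceil(total/4)) = max(25, 32) = 32
Ratio = 34 / 32 = 1.0625

1.0625


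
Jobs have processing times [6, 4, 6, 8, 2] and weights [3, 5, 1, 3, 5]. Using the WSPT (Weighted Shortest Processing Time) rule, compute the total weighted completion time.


Compute p/w ratios and sort ascending (WSPT): [(2, 5), (4, 5), (6, 3), (8, 3), (6, 1)]
Compute weighted completion times:
  Job (p=2,w=5): C=2, w*C=5*2=10
  Job (p=4,w=5): C=6, w*C=5*6=30
  Job (p=6,w=3): C=12, w*C=3*12=36
  Job (p=8,w=3): C=20, w*C=3*20=60
  Job (p=6,w=1): C=26, w*C=1*26=26
Total weighted completion time = 162

162


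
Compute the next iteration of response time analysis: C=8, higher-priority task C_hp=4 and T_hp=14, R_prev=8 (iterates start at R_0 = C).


R_next = C + ceil(R_prev / T_hp) * C_hp
ceil(8 / 14) = ceil(0.5714) = 1
Interference = 1 * 4 = 4
R_next = 8 + 4 = 12

12


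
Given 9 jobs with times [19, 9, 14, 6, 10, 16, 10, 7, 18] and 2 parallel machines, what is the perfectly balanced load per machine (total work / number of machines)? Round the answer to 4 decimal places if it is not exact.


Total processing time = 19 + 9 + 14 + 6 + 10 + 16 + 10 + 7 + 18 = 109
Number of machines = 2
Ideal balanced load = 109 / 2 = 54.5

54.5


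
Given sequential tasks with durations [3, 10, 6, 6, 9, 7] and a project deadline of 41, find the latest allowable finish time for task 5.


LF(activity 5) = deadline - sum of successor durations
Successors: activities 6 through 6 with durations [7]
Sum of successor durations = 7
LF = 41 - 7 = 34

34


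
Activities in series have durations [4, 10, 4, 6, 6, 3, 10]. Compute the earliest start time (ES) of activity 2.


Activity 2 starts after activities 1 through 1 complete.
Predecessor durations: [4]
ES = 4 = 4

4


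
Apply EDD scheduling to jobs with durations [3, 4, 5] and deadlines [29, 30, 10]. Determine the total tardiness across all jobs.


Sort by due date (EDD order): [(5, 10), (3, 29), (4, 30)]
Compute completion times and tardiness:
  Job 1: p=5, d=10, C=5, tardiness=max(0,5-10)=0
  Job 2: p=3, d=29, C=8, tardiness=max(0,8-29)=0
  Job 3: p=4, d=30, C=12, tardiness=max(0,12-30)=0
Total tardiness = 0

0


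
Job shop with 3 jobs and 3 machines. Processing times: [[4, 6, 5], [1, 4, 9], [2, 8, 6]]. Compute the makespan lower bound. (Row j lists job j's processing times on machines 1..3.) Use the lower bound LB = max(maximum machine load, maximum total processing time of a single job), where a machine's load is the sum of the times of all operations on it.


Machine loads:
  Machine 1: 4 + 1 + 2 = 7
  Machine 2: 6 + 4 + 8 = 18
  Machine 3: 5 + 9 + 6 = 20
Max machine load = 20
Job totals:
  Job 1: 15
  Job 2: 14
  Job 3: 16
Max job total = 16
Lower bound = max(20, 16) = 20

20


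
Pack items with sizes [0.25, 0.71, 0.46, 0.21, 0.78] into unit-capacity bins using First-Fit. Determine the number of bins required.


Place items sequentially using First-Fit:
  Item 0.25 -> new Bin 1
  Item 0.71 -> Bin 1 (now 0.96)
  Item 0.46 -> new Bin 2
  Item 0.21 -> Bin 2 (now 0.67)
  Item 0.78 -> new Bin 3
Total bins used = 3

3


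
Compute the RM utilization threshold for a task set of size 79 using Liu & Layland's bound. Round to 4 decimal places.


Compute 2^(1/79) = 1.0088126194
Subtract 1: 1.0088126194 - 1 = 0.0088126194
Multiply by n: 79 * 0.0088126194 = 0.6961969326
Round to 4 dp: 0.6962

0.6962


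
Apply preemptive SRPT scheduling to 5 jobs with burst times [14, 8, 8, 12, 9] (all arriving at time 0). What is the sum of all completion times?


Since all jobs arrive at t=0, SRPT equals SPT ordering.
SPT order: [8, 8, 9, 12, 14]
Completion times:
  Job 1: p=8, C=8
  Job 2: p=8, C=16
  Job 3: p=9, C=25
  Job 4: p=12, C=37
  Job 5: p=14, C=51
Total completion time = 8 + 16 + 25 + 37 + 51 = 137

137


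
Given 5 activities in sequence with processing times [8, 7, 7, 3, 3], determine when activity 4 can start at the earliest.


Activity 4 starts after activities 1 through 3 complete.
Predecessor durations: [8, 7, 7]
ES = 8 + 7 + 7 = 22

22


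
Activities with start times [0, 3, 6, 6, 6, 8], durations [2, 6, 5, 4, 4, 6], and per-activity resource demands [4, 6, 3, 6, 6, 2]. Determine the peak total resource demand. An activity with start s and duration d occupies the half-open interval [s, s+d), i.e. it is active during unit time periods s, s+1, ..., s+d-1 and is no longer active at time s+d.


Each activity i is active on [start_i, start_i + duration_i).
Compute total resource usage per time slot:
  t=0: active resources = [4], total = 4
  t=1: active resources = [4], total = 4
  t=2: active resources = [], total = 0
  t=3: active resources = [6], total = 6
  t=4: active resources = [6], total = 6
  t=5: active resources = [6], total = 6
  t=6: active resources = [6, 3, 6, 6], total = 21
  t=7: active resources = [6, 3, 6, 6], total = 21
  t=8: active resources = [6, 3, 6, 6, 2], total = 23
  t=9: active resources = [3, 6, 6, 2], total = 17
  t=10: active resources = [3, 2], total = 5
  t=11: active resources = [2], total = 2
  t=12: active resources = [2], total = 2
  t=13: active resources = [2], total = 2
Peak resource demand = 23

23


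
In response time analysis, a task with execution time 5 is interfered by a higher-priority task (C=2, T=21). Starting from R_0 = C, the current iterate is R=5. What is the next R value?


R_next = C + ceil(R_prev / T_hp) * C_hp
ceil(5 / 21) = ceil(0.2381) = 1
Interference = 1 * 2 = 2
R_next = 5 + 2 = 7

7


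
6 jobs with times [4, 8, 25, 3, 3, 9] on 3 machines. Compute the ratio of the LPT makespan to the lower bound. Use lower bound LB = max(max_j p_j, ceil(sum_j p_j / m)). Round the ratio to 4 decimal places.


LPT order: [25, 9, 8, 4, 3, 3]
Machine loads after assignment: [25, 15, 12]
LPT makespan = 25
Lower bound = max(max_job, ceil(total/3)) = max(25, 18) = 25
Ratio = 25 / 25 = 1.0

1.0


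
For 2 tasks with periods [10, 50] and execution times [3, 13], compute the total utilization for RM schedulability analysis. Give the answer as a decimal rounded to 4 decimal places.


Compute individual utilizations (exact fractions):
  Task 1: C/T = 3/10 (approx. 0.3)
  Task 2: C/T = 13/50 (approx. 0.26)
Total utilization U = 3/10 + 13/50 = 14/25
Rounded to 4 decimal places: U = 0.5600
RM (Liu & Layland) bound for 2 tasks = 0.828427; compare with U = 14/25 (approx. 0.560000)
U <= bound, so schedulable by RM sufficient condition.

0.5600


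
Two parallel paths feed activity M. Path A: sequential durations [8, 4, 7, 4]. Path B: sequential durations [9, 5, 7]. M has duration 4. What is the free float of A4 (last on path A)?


ES(A4) = sum of predecessors on chain A = 19
EF(A4) = ES + duration = 19 + 4 = 23
Successor of A4 is M. ES(M) = max(sum(A), sum(B)) = max(23, 21) = 23
Free float = ES(successor) - EF(current) = 23 - 23 = 0

0


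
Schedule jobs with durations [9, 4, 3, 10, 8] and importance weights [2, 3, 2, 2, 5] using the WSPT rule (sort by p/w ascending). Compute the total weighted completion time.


Compute p/w ratios and sort ascending (WSPT): [(4, 3), (3, 2), (8, 5), (9, 2), (10, 2)]
Compute weighted completion times:
  Job (p=4,w=3): C=4, w*C=3*4=12
  Job (p=3,w=2): C=7, w*C=2*7=14
  Job (p=8,w=5): C=15, w*C=5*15=75
  Job (p=9,w=2): C=24, w*C=2*24=48
  Job (p=10,w=2): C=34, w*C=2*34=68
Total weighted completion time = 217

217


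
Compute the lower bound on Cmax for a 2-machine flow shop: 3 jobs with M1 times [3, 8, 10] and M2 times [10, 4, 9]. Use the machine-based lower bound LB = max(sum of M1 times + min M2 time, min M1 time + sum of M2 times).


LB1 = sum(M1 times) + min(M2 times) = 21 + 4 = 25
LB2 = min(M1 times) + sum(M2 times) = 3 + 23 = 26
Lower bound = max(LB1, LB2) = max(25, 26) = 26

26


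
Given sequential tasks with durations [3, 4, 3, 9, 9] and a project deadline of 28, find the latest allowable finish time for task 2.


LF(activity 2) = deadline - sum of successor durations
Successors: activities 3 through 5 with durations [3, 9, 9]
Sum of successor durations = 21
LF = 28 - 21 = 7

7


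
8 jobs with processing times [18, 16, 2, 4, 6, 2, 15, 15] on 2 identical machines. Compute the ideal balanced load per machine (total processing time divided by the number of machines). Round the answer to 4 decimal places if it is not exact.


Total processing time = 18 + 16 + 2 + 4 + 6 + 2 + 15 + 15 = 78
Number of machines = 2
Ideal balanced load = 78 / 2 = 39.0

39.0


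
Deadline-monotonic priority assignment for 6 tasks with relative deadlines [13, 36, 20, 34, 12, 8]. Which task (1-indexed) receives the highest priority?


Sort tasks by relative deadline (ascending):
  Task 6: deadline = 8
  Task 5: deadline = 12
  Task 1: deadline = 13
  Task 3: deadline = 20
  Task 4: deadline = 34
  Task 2: deadline = 36
Priority order (highest first): [6, 5, 1, 3, 4, 2]
Highest priority task = 6

6


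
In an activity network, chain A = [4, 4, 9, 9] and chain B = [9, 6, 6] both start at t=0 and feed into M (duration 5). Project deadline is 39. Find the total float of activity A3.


Forward pass: ES(A3) = sum of predecessors on chain A = 8
EF = ES + duration = 8 + 9 = 17
Backward pass: LF(M) = deadline = 39; LS(M) = 39 - 5 = 34
LF(A3) = LS(M) - sum(successors on chain A) = 34 - 9 = 25
LS = LF - duration = 25 - 9 = 16
Total float = LS - ES = 16 - 8 = 8

8


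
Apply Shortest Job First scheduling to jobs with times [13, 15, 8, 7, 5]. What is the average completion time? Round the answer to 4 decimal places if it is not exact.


SJF order (ascending): [5, 7, 8, 13, 15]
Completion times:
  Job 1: burst=5, C=5
  Job 2: burst=7, C=12
  Job 3: burst=8, C=20
  Job 4: burst=13, C=33
  Job 5: burst=15, C=48
Average completion = 118/5 = 23.6

23.6


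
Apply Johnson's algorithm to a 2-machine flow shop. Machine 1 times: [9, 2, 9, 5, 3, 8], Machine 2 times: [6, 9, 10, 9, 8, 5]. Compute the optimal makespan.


Apply Johnson's rule:
  Group 1 (a <= b): [(2, 2, 9), (5, 3, 8), (4, 5, 9), (3, 9, 10)]
  Group 2 (a > b): [(1, 9, 6), (6, 8, 5)]
Optimal job order: [2, 5, 4, 3, 1, 6]
Schedule:
  Job 2: M1 done at 2, M2 done at 11
  Job 5: M1 done at 5, M2 done at 19
  Job 4: M1 done at 10, M2 done at 28
  Job 3: M1 done at 19, M2 done at 38
  Job 1: M1 done at 28, M2 done at 44
  Job 6: M1 done at 36, M2 done at 49
Makespan = 49

49


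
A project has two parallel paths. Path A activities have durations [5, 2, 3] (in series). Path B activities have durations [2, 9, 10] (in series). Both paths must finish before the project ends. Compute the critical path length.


Path A total = 5 + 2 + 3 = 10
Path B total = 2 + 9 + 10 = 21
Critical path = longest path = max(10, 21) = 21

21


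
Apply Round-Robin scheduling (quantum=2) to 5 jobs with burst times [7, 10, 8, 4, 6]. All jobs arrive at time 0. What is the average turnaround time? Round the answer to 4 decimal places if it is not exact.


Time quantum = 2
Execution trace:
  J1 runs 2 units, time = 2
  J2 runs 2 units, time = 4
  J3 runs 2 units, time = 6
  J4 runs 2 units, time = 8
  J5 runs 2 units, time = 10
  J1 runs 2 units, time = 12
  J2 runs 2 units, time = 14
  J3 runs 2 units, time = 16
  J4 runs 2 units, time = 18
  J5 runs 2 units, time = 20
  J1 runs 2 units, time = 22
  J2 runs 2 units, time = 24
  J3 runs 2 units, time = 26
  J5 runs 2 units, time = 28
  J1 runs 1 units, time = 29
  J2 runs 2 units, time = 31
  J3 runs 2 units, time = 33
  J2 runs 2 units, time = 35
Finish times: [29, 35, 33, 18, 28]
Average turnaround = 143/5 = 28.6

28.6


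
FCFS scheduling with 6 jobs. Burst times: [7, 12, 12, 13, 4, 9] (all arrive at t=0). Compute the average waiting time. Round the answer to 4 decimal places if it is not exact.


FCFS order (as given): [7, 12, 12, 13, 4, 9]
Waiting times:
  Job 1: wait = 0
  Job 2: wait = 7
  Job 3: wait = 19
  Job 4: wait = 31
  Job 5: wait = 44
  Job 6: wait = 48
Sum of waiting times = 149
Average waiting time = 149/6 = 24.8333

24.8333


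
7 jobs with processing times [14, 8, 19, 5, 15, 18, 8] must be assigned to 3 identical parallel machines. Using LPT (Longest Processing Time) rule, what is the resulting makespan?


Sort jobs in decreasing order (LPT): [19, 18, 15, 14, 8, 8, 5]
Assign each job to the least loaded machine:
  Machine 1: jobs [19, 8], load = 27
  Machine 2: jobs [18, 8, 5], load = 31
  Machine 3: jobs [15, 14], load = 29
Makespan = max load = 31

31


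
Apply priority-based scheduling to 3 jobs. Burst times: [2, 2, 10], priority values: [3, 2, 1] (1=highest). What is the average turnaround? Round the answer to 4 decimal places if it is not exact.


Sort by priority (ascending = highest first):
Order: [(1, 10), (2, 2), (3, 2)]
Completion times:
  Priority 1, burst=10, C=10
  Priority 2, burst=2, C=12
  Priority 3, burst=2, C=14
Average turnaround = 36/3 = 12.0

12.0


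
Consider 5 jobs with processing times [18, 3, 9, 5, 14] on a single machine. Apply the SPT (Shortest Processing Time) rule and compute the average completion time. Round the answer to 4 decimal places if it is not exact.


Sort jobs by processing time (SPT order): [3, 5, 9, 14, 18]
Compute completion times sequentially:
  Job 1: processing = 3, completes at 3
  Job 2: processing = 5, completes at 8
  Job 3: processing = 9, completes at 17
  Job 4: processing = 14, completes at 31
  Job 5: processing = 18, completes at 49
Sum of completion times = 108
Average completion time = 108/5 = 21.6

21.6


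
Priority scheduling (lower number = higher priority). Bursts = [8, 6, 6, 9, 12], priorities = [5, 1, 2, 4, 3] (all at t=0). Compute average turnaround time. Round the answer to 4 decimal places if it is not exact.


Sort by priority (ascending = highest first):
Order: [(1, 6), (2, 6), (3, 12), (4, 9), (5, 8)]
Completion times:
  Priority 1, burst=6, C=6
  Priority 2, burst=6, C=12
  Priority 3, burst=12, C=24
  Priority 4, burst=9, C=33
  Priority 5, burst=8, C=41
Average turnaround = 116/5 = 23.2

23.2


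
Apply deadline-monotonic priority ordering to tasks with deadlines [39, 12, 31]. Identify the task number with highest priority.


Sort tasks by relative deadline (ascending):
  Task 2: deadline = 12
  Task 3: deadline = 31
  Task 1: deadline = 39
Priority order (highest first): [2, 3, 1]
Highest priority task = 2

2


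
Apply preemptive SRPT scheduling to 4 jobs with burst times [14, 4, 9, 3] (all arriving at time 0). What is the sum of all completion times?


Since all jobs arrive at t=0, SRPT equals SPT ordering.
SPT order: [3, 4, 9, 14]
Completion times:
  Job 1: p=3, C=3
  Job 2: p=4, C=7
  Job 3: p=9, C=16
  Job 4: p=14, C=30
Total completion time = 3 + 7 + 16 + 30 = 56

56


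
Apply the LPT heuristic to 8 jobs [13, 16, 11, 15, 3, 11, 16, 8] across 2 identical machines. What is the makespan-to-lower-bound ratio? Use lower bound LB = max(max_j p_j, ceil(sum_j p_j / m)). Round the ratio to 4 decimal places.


LPT order: [16, 16, 15, 13, 11, 11, 8, 3]
Machine loads after assignment: [45, 48]
LPT makespan = 48
Lower bound = max(max_job, ceil(total/2)) = max(16, 47) = 47
Ratio = 48 / 47 = 1.0213

1.0213


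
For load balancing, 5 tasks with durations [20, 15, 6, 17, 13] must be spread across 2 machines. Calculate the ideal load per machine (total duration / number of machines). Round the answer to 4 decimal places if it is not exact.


Total processing time = 20 + 15 + 6 + 17 + 13 = 71
Number of machines = 2
Ideal balanced load = 71 / 2 = 35.5

35.5


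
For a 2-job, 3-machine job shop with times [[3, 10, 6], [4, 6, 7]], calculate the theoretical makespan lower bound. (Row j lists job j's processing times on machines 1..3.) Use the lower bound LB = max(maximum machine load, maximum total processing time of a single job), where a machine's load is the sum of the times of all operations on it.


Machine loads:
  Machine 1: 3 + 4 = 7
  Machine 2: 10 + 6 = 16
  Machine 3: 6 + 7 = 13
Max machine load = 16
Job totals:
  Job 1: 19
  Job 2: 17
Max job total = 19
Lower bound = max(16, 19) = 19

19


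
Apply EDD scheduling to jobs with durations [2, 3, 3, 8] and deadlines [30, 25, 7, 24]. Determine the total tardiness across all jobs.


Sort by due date (EDD order): [(3, 7), (8, 24), (3, 25), (2, 30)]
Compute completion times and tardiness:
  Job 1: p=3, d=7, C=3, tardiness=max(0,3-7)=0
  Job 2: p=8, d=24, C=11, tardiness=max(0,11-24)=0
  Job 3: p=3, d=25, C=14, tardiness=max(0,14-25)=0
  Job 4: p=2, d=30, C=16, tardiness=max(0,16-30)=0
Total tardiness = 0

0


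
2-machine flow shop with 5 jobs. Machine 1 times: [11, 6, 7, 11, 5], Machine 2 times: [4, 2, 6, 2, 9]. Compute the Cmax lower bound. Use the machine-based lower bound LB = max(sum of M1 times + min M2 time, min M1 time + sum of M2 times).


LB1 = sum(M1 times) + min(M2 times) = 40 + 2 = 42
LB2 = min(M1 times) + sum(M2 times) = 5 + 23 = 28
Lower bound = max(LB1, LB2) = max(42, 28) = 42

42


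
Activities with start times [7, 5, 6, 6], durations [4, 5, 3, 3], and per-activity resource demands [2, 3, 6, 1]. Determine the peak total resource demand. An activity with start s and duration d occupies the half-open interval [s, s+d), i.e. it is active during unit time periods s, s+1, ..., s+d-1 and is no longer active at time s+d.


Each activity i is active on [start_i, start_i + duration_i).
Compute total resource usage per time slot:
  t=0: active resources = [], total = 0
  t=1: active resources = [], total = 0
  t=2: active resources = [], total = 0
  t=3: active resources = [], total = 0
  t=4: active resources = [], total = 0
  t=5: active resources = [3], total = 3
  t=6: active resources = [3, 6, 1], total = 10
  t=7: active resources = [2, 3, 6, 1], total = 12
  t=8: active resources = [2, 3, 6, 1], total = 12
  t=9: active resources = [2, 3], total = 5
  t=10: active resources = [2], total = 2
Peak resource demand = 12

12


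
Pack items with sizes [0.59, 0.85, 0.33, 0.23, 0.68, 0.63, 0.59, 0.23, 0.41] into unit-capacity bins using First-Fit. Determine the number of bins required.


Place items sequentially using First-Fit:
  Item 0.59 -> new Bin 1
  Item 0.85 -> new Bin 2
  Item 0.33 -> Bin 1 (now 0.92)
  Item 0.23 -> new Bin 3
  Item 0.68 -> Bin 3 (now 0.91)
  Item 0.63 -> new Bin 4
  Item 0.59 -> new Bin 5
  Item 0.23 -> Bin 4 (now 0.86)
  Item 0.41 -> Bin 5 (now 1.0)
Total bins used = 5

5


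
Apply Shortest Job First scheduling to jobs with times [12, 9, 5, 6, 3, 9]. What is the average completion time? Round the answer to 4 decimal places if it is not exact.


SJF order (ascending): [3, 5, 6, 9, 9, 12]
Completion times:
  Job 1: burst=3, C=3
  Job 2: burst=5, C=8
  Job 3: burst=6, C=14
  Job 4: burst=9, C=23
  Job 5: burst=9, C=32
  Job 6: burst=12, C=44
Average completion = 124/6 = 20.6667

20.6667


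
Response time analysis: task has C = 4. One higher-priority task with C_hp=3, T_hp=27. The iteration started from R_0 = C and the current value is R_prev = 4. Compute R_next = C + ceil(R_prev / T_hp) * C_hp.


R_next = C + ceil(R_prev / T_hp) * C_hp
ceil(4 / 27) = ceil(0.1481) = 1
Interference = 1 * 3 = 3
R_next = 4 + 3 = 7

7


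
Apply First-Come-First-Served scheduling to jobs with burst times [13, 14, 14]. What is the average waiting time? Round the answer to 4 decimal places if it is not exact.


FCFS order (as given): [13, 14, 14]
Waiting times:
  Job 1: wait = 0
  Job 2: wait = 13
  Job 3: wait = 27
Sum of waiting times = 40
Average waiting time = 40/3 = 13.3333

13.3333
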